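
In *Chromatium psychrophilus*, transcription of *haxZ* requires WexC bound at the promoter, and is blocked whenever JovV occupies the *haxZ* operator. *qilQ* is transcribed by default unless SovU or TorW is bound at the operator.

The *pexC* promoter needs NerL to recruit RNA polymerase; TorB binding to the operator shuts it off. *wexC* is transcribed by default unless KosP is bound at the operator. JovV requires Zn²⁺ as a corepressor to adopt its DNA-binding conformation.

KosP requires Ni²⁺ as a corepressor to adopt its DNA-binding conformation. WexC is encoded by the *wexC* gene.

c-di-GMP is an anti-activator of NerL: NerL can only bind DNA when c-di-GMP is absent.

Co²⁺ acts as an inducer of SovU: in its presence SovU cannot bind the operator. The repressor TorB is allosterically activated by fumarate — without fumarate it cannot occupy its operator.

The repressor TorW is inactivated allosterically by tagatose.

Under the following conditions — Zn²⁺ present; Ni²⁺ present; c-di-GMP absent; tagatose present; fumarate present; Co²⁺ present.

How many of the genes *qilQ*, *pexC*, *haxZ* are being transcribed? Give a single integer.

Co²⁺ is present, so SovU is inactive.
Tagatose is present, so TorW is inactive.
With no repressor bound, *qilQ* is transcribed.
→ *qilQ* is ON.
Fumarate is present, so TorB is active.
c-di-GMP is absent, so NerL is active.
With repressor TorB bound, *pexC* is not transcribed.
→ *pexC* is OFF.
Ni²⁺ is present, so KosP is active.
With repressor KosP bound, *wexC* is not transcribed.
So WexC is not produced.
Zn²⁺ is present, so JovV is active.
With repressor JovV bound, *haxZ* is not transcribed.
→ *haxZ* is OFF.
1 of the 3 genes is transcribed.

1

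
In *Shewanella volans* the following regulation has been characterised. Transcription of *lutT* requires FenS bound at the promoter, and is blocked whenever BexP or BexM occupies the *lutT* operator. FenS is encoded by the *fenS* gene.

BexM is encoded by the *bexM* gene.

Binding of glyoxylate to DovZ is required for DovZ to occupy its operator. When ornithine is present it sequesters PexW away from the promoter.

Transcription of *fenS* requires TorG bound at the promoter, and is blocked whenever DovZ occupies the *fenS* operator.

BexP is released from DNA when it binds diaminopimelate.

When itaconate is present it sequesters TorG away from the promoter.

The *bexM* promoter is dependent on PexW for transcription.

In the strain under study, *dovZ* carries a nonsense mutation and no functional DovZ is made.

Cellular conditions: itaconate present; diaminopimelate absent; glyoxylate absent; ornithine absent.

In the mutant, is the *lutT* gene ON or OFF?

Diaminopimelate is absent, so BexP is active.
DovZ is non-functional in this strain, so it has no effect.
Itaconate is present, so TorG is inactive.
Required activator TorG is absent, so *fenS* is not transcribed.
So FenS is not produced.
Ornithine is absent, so PexW is active.
No repressor is bound and PexW is active, so *bexM* is transcribed.
So BexM is produced and active.
With repressor BexP bound, *lutT* is not transcribed.

OFF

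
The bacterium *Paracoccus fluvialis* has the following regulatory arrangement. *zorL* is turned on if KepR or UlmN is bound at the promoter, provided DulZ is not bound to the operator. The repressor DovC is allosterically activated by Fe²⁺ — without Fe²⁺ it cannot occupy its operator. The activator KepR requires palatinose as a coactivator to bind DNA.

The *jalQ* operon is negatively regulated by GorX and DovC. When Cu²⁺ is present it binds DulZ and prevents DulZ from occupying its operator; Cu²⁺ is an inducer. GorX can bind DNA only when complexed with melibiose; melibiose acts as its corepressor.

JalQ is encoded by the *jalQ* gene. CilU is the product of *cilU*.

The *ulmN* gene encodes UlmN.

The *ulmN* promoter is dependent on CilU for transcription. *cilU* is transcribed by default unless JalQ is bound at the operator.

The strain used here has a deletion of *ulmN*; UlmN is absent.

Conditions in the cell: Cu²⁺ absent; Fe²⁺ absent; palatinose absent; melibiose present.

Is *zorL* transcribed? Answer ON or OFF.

OFF

Cu²⁺ is absent, so DulZ is active.
Palatinose is absent, so KepR is inactive.
UlmN is non-functional in this strain, so it has no effect.
With repressor DulZ bound, *zorL* is not transcribed.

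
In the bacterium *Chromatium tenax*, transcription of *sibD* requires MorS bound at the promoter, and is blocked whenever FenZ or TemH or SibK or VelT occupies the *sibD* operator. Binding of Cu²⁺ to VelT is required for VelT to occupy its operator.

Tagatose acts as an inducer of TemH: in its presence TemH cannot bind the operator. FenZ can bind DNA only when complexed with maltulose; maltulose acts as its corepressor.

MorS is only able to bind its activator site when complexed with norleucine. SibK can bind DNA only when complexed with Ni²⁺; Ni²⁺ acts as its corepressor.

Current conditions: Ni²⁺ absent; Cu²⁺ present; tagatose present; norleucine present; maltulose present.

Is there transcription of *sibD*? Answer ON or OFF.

OFF

Maltulose is present, so FenZ is active.
Norleucine is present, so MorS is active.
Tagatose is present, so TemH is inactive.
Ni²⁺ is absent, so SibK is inactive.
Cu²⁺ is present, so VelT is active.
With repressor FenZ bound, *sibD* is not transcribed.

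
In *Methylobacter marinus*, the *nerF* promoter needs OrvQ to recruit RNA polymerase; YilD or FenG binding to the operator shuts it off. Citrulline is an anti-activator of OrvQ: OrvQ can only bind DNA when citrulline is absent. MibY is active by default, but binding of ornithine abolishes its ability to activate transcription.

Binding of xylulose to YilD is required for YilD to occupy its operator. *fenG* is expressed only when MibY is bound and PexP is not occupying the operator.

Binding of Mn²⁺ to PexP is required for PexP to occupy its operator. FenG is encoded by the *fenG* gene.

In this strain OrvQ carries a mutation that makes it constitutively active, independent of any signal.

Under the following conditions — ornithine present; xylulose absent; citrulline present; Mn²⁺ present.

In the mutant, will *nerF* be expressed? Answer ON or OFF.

Xylulose is absent, so YilD is inactive.
Ornithine is present, so MibY is inactive.
Mn²⁺ is present, so PexP is active.
With repressor PexP bound, *fenG* is not transcribed.
So FenG is not produced.
OrvQ is constitutively active in this strain.
No repressor is bound and OrvQ is active, so *nerF* is transcribed.

ON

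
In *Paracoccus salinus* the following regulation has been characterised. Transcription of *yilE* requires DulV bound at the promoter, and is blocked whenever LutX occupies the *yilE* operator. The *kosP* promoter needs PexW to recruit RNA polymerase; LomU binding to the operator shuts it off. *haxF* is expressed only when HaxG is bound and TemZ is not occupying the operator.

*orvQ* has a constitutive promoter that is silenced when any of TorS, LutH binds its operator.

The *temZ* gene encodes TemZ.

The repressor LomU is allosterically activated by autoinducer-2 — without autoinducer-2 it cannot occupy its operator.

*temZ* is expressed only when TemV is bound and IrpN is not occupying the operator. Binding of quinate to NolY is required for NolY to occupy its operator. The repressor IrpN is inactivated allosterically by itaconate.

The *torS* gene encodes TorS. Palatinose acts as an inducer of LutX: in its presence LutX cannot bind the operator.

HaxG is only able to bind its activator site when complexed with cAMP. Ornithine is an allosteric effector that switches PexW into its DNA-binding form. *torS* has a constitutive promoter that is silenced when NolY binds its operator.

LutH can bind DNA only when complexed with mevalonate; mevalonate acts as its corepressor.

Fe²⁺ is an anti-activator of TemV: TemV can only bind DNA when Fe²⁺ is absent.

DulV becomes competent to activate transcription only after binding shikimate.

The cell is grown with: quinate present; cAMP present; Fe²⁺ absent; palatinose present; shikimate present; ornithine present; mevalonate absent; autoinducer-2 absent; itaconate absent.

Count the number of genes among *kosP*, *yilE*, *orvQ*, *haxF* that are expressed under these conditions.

Autoinducer-2 is absent, so LomU is inactive.
Ornithine is present, so PexW is active.
No repressor is bound and PexW is active, so *kosP* is transcribed.
→ *kosP* is ON.
Palatinose is present, so LutX is inactive.
Shikimate is present, so DulV is active.
No repressor is bound and DulV is active, so *yilE* is transcribed.
→ *yilE* is ON.
Quinate is present, so NolY is active.
With repressor NolY bound, *torS* is not transcribed.
So TorS is not produced.
Mevalonate is absent, so LutH is inactive.
With no repressor bound, *orvQ* is transcribed.
→ *orvQ* is ON.
Itaconate is absent, so IrpN is active.
Fe²⁺ is absent, so TemV is active.
With repressor IrpN bound, *temZ* is not transcribed.
So TemZ is not produced.
cAMP is present, so HaxG is active.
No repressor is bound and HaxG is active, so *haxF* is transcribed.
→ *haxF* is ON.
4 of the 4 genes are transcribed.

4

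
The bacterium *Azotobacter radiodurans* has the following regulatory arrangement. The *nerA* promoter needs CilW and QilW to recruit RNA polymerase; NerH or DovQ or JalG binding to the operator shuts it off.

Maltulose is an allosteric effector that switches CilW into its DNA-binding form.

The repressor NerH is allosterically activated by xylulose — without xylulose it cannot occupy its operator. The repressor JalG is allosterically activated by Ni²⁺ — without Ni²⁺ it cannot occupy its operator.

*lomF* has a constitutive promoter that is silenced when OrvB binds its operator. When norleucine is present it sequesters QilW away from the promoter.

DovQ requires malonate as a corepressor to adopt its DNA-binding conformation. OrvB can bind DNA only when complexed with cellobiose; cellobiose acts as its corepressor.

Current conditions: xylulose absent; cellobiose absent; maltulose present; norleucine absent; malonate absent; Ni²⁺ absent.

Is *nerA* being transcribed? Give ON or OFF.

Maltulose is present, so CilW is active.
Xylulose is absent, so NerH is inactive.
Malonate is absent, so DovQ is inactive.
Norleucine is absent, so QilW is active.
Ni²⁺ is absent, so JalG is inactive.
No repressor is bound and CilW and QilW are active, so *nerA* is transcribed.

ON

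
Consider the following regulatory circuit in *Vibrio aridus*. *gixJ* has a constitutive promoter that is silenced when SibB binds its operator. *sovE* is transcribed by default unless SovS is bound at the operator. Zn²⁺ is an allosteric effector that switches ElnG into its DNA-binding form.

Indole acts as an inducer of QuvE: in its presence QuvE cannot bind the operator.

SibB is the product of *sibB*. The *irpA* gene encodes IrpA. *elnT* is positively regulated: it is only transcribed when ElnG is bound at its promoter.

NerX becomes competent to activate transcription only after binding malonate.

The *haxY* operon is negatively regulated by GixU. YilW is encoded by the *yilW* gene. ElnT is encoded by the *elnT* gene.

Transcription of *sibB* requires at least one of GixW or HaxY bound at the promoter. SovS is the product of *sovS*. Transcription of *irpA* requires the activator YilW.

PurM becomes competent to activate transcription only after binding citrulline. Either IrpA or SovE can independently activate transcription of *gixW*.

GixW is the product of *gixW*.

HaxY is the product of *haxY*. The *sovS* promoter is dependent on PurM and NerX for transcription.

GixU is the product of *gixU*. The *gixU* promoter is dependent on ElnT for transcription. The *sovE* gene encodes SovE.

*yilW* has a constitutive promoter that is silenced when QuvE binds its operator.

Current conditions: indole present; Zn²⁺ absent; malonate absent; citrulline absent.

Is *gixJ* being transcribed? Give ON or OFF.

OFF

Indole is present, so QuvE is inactive.
With no repressor bound, *yilW* is transcribed.
So YilW is produced and active.
No repressor is bound and YilW is active, so *irpA* is transcribed.
So IrpA is produced and active.
Citrulline is absent, so PurM is inactive.
Malonate is absent, so NerX is inactive.
Required activator PurM is absent, so *sovS* is not transcribed.
So SovS is not produced.
With no repressor bound, *sovE* is transcribed.
So SovE is produced and active.
Activator IrpA is present, so *gixW* is transcribed.
So GixW is produced and active.
Zn²⁺ is absent, so ElnG is inactive.
Required activator ElnG is absent, so *elnT* is not transcribed.
So ElnT is not produced.
Required activator ElnT is absent, so *gixU* is not transcribed.
So GixU is not produced.
With no repressor bound, *haxY* is transcribed.
So HaxY is produced and active.
Activator GixW is present, so *sibB* is transcribed.
So SibB is produced and active.
With repressor SibB bound, *gixJ* is not transcribed.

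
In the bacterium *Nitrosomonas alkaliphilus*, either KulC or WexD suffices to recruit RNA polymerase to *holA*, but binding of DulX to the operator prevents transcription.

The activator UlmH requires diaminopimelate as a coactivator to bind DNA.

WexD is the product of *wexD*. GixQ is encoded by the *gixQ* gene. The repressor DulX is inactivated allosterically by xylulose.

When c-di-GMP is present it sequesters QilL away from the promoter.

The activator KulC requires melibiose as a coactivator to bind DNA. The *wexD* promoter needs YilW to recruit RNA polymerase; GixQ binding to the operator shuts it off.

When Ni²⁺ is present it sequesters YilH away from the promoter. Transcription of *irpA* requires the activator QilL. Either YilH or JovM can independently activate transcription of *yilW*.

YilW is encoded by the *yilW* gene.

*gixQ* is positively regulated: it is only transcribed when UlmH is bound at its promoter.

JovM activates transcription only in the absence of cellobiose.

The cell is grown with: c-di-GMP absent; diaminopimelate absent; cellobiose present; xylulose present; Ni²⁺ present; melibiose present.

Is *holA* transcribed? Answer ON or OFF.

ON

Melibiose is present, so KulC is active.
Ni²⁺ is present, so YilH is inactive.
Cellobiose is present, so JovM is inactive.
No activator is available at the *yilW* promoter, so *yilW* is not transcribed.
So YilW is not produced.
Diaminopimelate is absent, so UlmH is inactive.
Required activator UlmH is absent, so *gixQ* is not transcribed.
So GixQ is not produced.
Required activator YilW is absent, so *wexD* is not transcribed.
So WexD is not produced.
Xylulose is present, so DulX is inactive.
Activator KulC is present, so *holA* is transcribed.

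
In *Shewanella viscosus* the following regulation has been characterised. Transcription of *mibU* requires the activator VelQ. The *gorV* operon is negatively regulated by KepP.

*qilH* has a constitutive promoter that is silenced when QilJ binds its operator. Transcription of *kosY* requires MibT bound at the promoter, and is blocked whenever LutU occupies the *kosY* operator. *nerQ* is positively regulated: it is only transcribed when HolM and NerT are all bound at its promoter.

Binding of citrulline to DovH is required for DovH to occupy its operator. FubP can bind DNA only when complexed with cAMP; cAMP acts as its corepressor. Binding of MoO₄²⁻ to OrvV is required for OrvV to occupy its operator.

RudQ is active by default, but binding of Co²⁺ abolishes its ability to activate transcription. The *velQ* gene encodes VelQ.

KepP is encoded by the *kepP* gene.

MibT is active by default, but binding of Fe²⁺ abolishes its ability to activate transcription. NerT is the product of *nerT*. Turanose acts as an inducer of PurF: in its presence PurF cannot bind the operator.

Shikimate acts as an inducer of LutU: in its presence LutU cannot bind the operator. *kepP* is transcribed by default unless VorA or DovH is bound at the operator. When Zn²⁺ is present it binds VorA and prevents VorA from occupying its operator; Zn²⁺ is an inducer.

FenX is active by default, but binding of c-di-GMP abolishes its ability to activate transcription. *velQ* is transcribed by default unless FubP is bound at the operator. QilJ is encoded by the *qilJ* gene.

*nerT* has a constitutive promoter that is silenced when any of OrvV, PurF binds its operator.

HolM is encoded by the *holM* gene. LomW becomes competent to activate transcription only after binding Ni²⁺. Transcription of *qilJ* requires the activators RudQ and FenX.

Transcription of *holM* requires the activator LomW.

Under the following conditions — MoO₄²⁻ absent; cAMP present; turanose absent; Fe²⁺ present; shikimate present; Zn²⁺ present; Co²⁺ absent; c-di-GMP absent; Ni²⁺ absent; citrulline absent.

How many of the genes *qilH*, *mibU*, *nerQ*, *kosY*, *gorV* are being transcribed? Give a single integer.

Co²⁺ is absent, so RudQ is active.
c-di-GMP is absent, so FenX is active.
No repressor is bound and RudQ and FenX are active, so *qilJ* is transcribed.
So QilJ is produced and active.
With repressor QilJ bound, *qilH* is not transcribed.
→ *qilH* is OFF.
cAMP is present, so FubP is active.
With repressor FubP bound, *velQ* is not transcribed.
So VelQ is not produced.
Required activator VelQ is absent, so *mibU* is not transcribed.
→ *mibU* is OFF.
Ni²⁺ is absent, so LomW is inactive.
Required activator LomW is absent, so *holM* is not transcribed.
So HolM is not produced.
MoO₄²⁻ is absent, so OrvV is inactive.
Turanose is absent, so PurF is active.
With repressor PurF bound, *nerT* is not transcribed.
So NerT is not produced.
Required activator HolM is absent, so *nerQ* is not transcribed.
→ *nerQ* is OFF.
Shikimate is present, so LutU is inactive.
Fe²⁺ is present, so MibT is inactive.
Required activator MibT is absent, so *kosY* is not transcribed.
→ *kosY* is OFF.
Zn²⁺ is present, so VorA is inactive.
Citrulline is absent, so DovH is inactive.
With no repressor bound, *kepP* is transcribed.
So KepP is produced and active.
With repressor KepP bound, *gorV* is not transcribed.
→ *gorV* is OFF.
0 of the 5 genes are transcribed.

0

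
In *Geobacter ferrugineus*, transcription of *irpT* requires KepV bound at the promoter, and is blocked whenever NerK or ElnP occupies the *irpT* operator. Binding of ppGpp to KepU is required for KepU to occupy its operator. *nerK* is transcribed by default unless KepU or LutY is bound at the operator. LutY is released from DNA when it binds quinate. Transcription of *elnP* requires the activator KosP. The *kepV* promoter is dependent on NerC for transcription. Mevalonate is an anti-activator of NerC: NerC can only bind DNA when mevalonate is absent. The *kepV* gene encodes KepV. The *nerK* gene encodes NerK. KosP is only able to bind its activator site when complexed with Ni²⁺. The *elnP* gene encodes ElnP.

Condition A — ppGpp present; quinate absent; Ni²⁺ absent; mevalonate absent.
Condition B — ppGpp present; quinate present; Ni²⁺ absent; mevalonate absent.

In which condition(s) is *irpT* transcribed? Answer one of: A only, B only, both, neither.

both

Condition A:
ppGpp is present, so KepU is active.
Quinate is absent, so LutY is active.
With repressor KepU bound, *nerK* is not transcribed.
So NerK is not produced.
Ni²⁺ is absent, so KosP is inactive.
Required activator KosP is absent, so *elnP* is not transcribed.
So ElnP is not produced.
Mevalonate is absent, so NerC is active.
No repressor is bound and NerC is active, so *kepV* is transcribed.
So KepV is produced and active.
No repressor is bound and KepV is active, so *irpT* is transcribed.
→ *irpT* is ON in A.
Condition B:
ppGpp is present, so KepU is active.
Quinate is present, so LutY is inactive.
With repressor KepU bound, *nerK* is not transcribed.
So NerK is not produced.
Ni²⁺ is absent, so KosP is inactive.
Required activator KosP is absent, so *elnP* is not transcribed.
So ElnP is not produced.
Mevalonate is absent, so NerC is active.
No repressor is bound and NerC is active, so *kepV* is transcribed.
So KepV is produced and active.
No repressor is bound and KepV is active, so *irpT* is transcribed.
→ *irpT* is ON in B.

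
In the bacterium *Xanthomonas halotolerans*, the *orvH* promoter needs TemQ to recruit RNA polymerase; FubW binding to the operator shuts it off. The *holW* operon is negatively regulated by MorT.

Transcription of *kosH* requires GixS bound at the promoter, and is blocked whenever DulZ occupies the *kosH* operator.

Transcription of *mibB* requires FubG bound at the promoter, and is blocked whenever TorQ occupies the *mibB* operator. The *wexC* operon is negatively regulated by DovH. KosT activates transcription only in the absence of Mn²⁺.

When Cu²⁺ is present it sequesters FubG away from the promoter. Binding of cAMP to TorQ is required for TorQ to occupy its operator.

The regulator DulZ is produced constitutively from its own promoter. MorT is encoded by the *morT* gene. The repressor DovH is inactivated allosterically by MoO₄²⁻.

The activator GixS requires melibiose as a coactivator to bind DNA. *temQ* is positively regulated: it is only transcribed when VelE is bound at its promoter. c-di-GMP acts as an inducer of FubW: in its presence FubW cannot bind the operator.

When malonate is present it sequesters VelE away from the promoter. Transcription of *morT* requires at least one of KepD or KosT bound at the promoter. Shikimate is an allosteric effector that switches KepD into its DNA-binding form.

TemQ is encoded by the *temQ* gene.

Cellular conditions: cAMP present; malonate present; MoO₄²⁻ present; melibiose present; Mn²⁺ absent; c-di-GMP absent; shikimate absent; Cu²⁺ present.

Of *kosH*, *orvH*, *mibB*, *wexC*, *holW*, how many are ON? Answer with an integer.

1

Melibiose is present, so GixS is active.
DulZ is produced constitutively and is active.
With repressor DulZ bound, *kosH* is not transcribed.
→ *kosH* is OFF.
c-di-GMP is absent, so FubW is active.
Malonate is present, so VelE is inactive.
Required activator VelE is absent, so *temQ* is not transcribed.
So TemQ is not produced.
With repressor FubW bound, *orvH* is not transcribed.
→ *orvH* is OFF.
cAMP is present, so TorQ is active.
Cu²⁺ is present, so FubG is inactive.
With repressor TorQ bound, *mibB* is not transcribed.
→ *mibB* is OFF.
MoO₄²⁻ is present, so DovH is inactive.
With no repressor bound, *wexC* is transcribed.
→ *wexC* is ON.
Shikimate is absent, so KepD is inactive.
Mn²⁺ is absent, so KosT is active.
Activator KosT is present, so *morT* is transcribed.
So MorT is produced and active.
With repressor MorT bound, *holW* is not transcribed.
→ *holW* is OFF.
1 of the 5 genes is transcribed.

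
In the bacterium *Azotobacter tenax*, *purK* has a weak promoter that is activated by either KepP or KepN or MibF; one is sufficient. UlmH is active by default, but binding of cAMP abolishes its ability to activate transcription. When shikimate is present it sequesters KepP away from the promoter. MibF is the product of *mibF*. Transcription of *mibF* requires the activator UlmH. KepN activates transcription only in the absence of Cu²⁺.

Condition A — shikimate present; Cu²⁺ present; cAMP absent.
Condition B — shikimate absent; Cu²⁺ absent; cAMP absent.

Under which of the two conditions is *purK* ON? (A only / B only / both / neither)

both

Condition A:
Shikimate is present, so KepP is inactive.
Cu²⁺ is present, so KepN is inactive.
cAMP is absent, so UlmH is active.
No repressor is bound and UlmH is active, so *mibF* is transcribed.
So MibF is produced and active.
Activator MibF is present, so *purK* is transcribed.
→ *purK* is ON in A.
Condition B:
Shikimate is absent, so KepP is active.
Cu²⁺ is absent, so KepN is active.
cAMP is absent, so UlmH is active.
No repressor is bound and UlmH is active, so *mibF* is transcribed.
So MibF is produced and active.
Activator KepP is present, so *purK* is transcribed.
→ *purK* is ON in B.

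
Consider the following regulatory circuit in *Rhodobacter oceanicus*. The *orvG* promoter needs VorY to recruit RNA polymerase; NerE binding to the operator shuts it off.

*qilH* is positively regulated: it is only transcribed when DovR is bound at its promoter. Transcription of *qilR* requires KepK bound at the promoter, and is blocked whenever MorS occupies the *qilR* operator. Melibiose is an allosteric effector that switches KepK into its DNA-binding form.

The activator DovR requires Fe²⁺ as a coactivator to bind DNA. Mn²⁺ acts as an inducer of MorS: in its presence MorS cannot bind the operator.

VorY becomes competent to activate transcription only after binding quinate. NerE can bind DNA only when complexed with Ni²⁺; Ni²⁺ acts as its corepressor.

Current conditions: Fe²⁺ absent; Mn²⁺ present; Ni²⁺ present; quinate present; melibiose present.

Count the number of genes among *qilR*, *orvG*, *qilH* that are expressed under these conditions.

Melibiose is present, so KepK is active.
Mn²⁺ is present, so MorS is inactive.
No repressor is bound and KepK is active, so *qilR* is transcribed.
→ *qilR* is ON.
Ni²⁺ is present, so NerE is active.
Quinate is present, so VorY is active.
With repressor NerE bound, *orvG* is not transcribed.
→ *orvG* is OFF.
Fe²⁺ is absent, so DovR is inactive.
Required activator DovR is absent, so *qilH* is not transcribed.
→ *qilH* is OFF.
1 of the 3 genes is transcribed.

1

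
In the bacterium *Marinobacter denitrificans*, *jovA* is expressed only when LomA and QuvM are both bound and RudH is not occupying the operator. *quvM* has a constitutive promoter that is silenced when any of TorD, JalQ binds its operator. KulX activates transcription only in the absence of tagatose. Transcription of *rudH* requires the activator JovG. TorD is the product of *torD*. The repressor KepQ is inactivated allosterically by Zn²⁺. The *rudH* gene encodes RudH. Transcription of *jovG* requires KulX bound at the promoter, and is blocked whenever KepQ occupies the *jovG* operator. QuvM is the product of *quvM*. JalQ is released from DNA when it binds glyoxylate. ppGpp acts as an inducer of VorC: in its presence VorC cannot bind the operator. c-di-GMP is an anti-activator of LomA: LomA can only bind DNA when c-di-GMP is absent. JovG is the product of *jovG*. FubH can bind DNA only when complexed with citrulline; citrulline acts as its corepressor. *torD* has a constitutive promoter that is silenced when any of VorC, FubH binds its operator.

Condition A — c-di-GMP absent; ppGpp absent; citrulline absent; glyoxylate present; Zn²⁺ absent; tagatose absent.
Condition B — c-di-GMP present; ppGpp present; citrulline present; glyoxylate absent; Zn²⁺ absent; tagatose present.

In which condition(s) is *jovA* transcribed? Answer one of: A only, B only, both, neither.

Condition A:
c-di-GMP is absent, so LomA is active.
ppGpp is absent, so VorC is active.
Citrulline is absent, so FubH is inactive.
With repressor VorC bound, *torD* is not transcribed.
So TorD is not produced.
Glyoxylate is present, so JalQ is inactive.
With no repressor bound, *quvM* is transcribed.
So QuvM is produced and active.
Zn²⁺ is absent, so KepQ is active.
Tagatose is absent, so KulX is active.
With repressor KepQ bound, *jovG* is not transcribed.
So JovG is not produced.
Required activator JovG is absent, so *rudH* is not transcribed.
So RudH is not produced.
No repressor is bound and LomA and QuvM are active, so *jovA* is transcribed.
→ *jovA* is ON in A.
Condition B:
c-di-GMP is present, so LomA is inactive.
ppGpp is present, so VorC is inactive.
Citrulline is present, so FubH is active.
With repressor FubH bound, *torD* is not transcribed.
So TorD is not produced.
Glyoxylate is absent, so JalQ is active.
With repressor JalQ bound, *quvM* is not transcribed.
So QuvM is not produced.
Zn²⁺ is absent, so KepQ is active.
Tagatose is present, so KulX is inactive.
With repressor KepQ bound, *jovG* is not transcribed.
So JovG is not produced.
Required activator JovG is absent, so *rudH* is not transcribed.
So RudH is not produced.
Required activator LomA is absent, so *jovA* is not transcribed.
→ *jovA* is OFF in B.

A only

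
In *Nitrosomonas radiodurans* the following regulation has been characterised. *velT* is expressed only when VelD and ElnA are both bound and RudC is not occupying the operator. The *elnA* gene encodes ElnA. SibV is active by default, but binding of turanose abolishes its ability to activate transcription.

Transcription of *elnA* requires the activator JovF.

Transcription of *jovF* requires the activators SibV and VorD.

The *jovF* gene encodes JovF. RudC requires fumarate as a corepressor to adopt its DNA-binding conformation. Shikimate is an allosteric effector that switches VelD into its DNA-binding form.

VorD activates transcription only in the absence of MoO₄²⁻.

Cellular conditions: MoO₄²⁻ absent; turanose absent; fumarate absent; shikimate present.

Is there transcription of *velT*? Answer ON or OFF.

Shikimate is present, so VelD is active.
Fumarate is absent, so RudC is inactive.
Turanose is absent, so SibV is active.
MoO₄²⁻ is absent, so VorD is active.
No repressor is bound and SibV and VorD are active, so *jovF* is transcribed.
So JovF is produced and active.
No repressor is bound and JovF is active, so *elnA* is transcribed.
So ElnA is produced and active.
No repressor is bound and VelD and ElnA are active, so *velT* is transcribed.

ON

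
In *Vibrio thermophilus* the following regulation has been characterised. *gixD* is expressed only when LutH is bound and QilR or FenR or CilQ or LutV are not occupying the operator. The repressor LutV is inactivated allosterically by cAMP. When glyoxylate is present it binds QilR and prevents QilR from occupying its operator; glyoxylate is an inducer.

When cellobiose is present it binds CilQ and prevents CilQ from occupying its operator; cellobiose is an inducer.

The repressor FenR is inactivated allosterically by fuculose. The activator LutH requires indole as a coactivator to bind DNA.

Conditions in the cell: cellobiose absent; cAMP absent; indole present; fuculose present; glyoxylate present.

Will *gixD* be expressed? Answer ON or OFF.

OFF

Glyoxylate is present, so QilR is inactive.
Fuculose is present, so FenR is inactive.
Cellobiose is absent, so CilQ is active.
Indole is present, so LutH is active.
cAMP is absent, so LutV is active.
With repressor CilQ bound, *gixD* is not transcribed.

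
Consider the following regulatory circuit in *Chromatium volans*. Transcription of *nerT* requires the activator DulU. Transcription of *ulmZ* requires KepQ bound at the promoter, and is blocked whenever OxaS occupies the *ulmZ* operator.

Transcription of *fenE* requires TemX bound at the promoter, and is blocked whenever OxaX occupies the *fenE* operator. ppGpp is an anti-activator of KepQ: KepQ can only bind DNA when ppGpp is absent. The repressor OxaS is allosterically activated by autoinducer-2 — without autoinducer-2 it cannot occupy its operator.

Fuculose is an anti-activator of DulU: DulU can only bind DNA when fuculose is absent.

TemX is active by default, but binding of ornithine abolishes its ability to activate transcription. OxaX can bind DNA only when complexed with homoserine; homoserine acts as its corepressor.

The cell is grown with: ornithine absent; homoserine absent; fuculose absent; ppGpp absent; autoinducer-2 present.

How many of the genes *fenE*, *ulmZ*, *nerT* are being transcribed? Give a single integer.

Ornithine is absent, so TemX is active.
Homoserine is absent, so OxaX is inactive.
No repressor is bound and TemX is active, so *fenE* is transcribed.
→ *fenE* is ON.
ppGpp is absent, so KepQ is active.
Autoinducer-2 is present, so OxaS is active.
With repressor OxaS bound, *ulmZ* is not transcribed.
→ *ulmZ* is OFF.
Fuculose is absent, so DulU is active.
No repressor is bound and DulU is active, so *nerT* is transcribed.
→ *nerT* is ON.
2 of the 3 genes are transcribed.

2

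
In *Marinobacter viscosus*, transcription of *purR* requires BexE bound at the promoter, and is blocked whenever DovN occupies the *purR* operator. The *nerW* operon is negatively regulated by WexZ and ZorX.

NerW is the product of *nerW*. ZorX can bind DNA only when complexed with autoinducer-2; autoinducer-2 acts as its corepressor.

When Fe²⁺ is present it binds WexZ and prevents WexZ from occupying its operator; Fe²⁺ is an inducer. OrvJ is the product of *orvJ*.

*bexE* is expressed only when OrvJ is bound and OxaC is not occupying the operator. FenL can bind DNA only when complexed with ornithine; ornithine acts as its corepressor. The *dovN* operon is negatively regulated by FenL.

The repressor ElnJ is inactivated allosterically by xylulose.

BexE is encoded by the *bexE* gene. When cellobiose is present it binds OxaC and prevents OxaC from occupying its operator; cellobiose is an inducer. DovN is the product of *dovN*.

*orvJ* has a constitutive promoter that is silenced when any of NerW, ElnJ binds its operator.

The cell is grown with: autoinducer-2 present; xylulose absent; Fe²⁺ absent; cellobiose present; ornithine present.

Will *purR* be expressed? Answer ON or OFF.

OFF

Ornithine is present, so FenL is active.
With repressor FenL bound, *dovN* is not transcribed.
So DovN is not produced.
Cellobiose is present, so OxaC is inactive.
Fe²⁺ is absent, so WexZ is active.
Autoinducer-2 is present, so ZorX is active.
With repressor WexZ bound, *nerW* is not transcribed.
So NerW is not produced.
Xylulose is absent, so ElnJ is active.
With repressor ElnJ bound, *orvJ* is not transcribed.
So OrvJ is not produced.
Required activator OrvJ is absent, so *bexE* is not transcribed.
So BexE is not produced.
Required activator BexE is absent, so *purR* is not transcribed.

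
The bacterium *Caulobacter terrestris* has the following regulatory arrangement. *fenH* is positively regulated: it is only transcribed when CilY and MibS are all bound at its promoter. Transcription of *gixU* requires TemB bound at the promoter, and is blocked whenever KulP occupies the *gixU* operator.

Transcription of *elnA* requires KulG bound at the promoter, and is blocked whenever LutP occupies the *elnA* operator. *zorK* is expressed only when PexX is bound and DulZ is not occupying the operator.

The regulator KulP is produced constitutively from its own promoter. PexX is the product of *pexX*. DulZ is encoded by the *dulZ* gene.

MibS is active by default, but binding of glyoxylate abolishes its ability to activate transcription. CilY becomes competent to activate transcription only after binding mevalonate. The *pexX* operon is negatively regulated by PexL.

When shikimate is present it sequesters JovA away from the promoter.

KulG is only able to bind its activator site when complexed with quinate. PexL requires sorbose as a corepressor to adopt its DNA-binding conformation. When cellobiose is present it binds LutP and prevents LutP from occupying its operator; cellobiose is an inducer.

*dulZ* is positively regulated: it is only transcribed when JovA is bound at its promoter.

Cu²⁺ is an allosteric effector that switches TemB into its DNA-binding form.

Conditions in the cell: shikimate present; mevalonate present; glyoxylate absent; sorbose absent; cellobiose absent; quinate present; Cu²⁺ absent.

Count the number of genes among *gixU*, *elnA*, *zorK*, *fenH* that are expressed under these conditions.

KulP is produced constitutively and is active.
Cu²⁺ is absent, so TemB is inactive.
With repressor KulP bound, *gixU* is not transcribed.
→ *gixU* is OFF.
Cellobiose is absent, so LutP is active.
Quinate is present, so KulG is active.
With repressor LutP bound, *elnA* is not transcribed.
→ *elnA* is OFF.
Sorbose is absent, so PexL is inactive.
With no repressor bound, *pexX* is transcribed.
So PexX is produced and active.
Shikimate is present, so JovA is inactive.
Required activator JovA is absent, so *dulZ* is not transcribed.
So DulZ is not produced.
No repressor is bound and PexX is active, so *zorK* is transcribed.
→ *zorK* is ON.
Mevalonate is present, so CilY is active.
Glyoxylate is absent, so MibS is active.
No repressor is bound and CilY and MibS are active, so *fenH* is transcribed.
→ *fenH* is ON.
2 of the 4 genes are transcribed.

2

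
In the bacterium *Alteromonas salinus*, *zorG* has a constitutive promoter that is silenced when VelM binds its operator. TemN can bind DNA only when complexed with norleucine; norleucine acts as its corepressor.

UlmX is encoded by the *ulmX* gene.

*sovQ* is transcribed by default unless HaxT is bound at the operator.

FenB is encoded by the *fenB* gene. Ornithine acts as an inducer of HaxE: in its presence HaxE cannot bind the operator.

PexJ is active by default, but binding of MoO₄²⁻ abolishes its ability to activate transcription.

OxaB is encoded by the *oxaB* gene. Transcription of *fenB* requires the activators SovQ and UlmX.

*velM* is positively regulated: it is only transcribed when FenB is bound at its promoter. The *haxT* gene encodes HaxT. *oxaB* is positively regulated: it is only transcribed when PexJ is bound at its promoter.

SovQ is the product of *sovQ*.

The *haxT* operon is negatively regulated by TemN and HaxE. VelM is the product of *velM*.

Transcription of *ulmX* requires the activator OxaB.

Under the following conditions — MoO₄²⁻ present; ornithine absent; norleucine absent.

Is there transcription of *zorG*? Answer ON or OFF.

ON

Norleucine is absent, so TemN is inactive.
Ornithine is absent, so HaxE is active.
With repressor HaxE bound, *haxT* is not transcribed.
So HaxT is not produced.
With no repressor bound, *sovQ* is transcribed.
So SovQ is produced and active.
MoO₄²⁻ is present, so PexJ is inactive.
Required activator PexJ is absent, so *oxaB* is not transcribed.
So OxaB is not produced.
Required activator OxaB is absent, so *ulmX* is not transcribed.
So UlmX is not produced.
Required activator UlmX is absent, so *fenB* is not transcribed.
So FenB is not produced.
Required activator FenB is absent, so *velM* is not transcribed.
So VelM is not produced.
With no repressor bound, *zorG* is transcribed.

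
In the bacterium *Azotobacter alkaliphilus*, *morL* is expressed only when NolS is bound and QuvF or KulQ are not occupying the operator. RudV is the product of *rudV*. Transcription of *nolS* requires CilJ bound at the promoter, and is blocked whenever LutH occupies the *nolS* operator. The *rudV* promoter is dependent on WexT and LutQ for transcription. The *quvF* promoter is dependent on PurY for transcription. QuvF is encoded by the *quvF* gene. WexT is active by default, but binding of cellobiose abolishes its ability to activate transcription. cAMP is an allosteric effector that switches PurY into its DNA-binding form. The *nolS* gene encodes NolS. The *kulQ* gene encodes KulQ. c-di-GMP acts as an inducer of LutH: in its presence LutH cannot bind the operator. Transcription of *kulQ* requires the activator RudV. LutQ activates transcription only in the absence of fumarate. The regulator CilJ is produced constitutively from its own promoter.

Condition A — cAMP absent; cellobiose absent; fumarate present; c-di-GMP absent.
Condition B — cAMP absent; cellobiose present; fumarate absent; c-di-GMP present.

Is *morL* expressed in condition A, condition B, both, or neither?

B only

Condition A:
cAMP is absent, so PurY is inactive.
Required activator PurY is absent, so *quvF* is not transcribed.
So QuvF is not produced.
Cellobiose is absent, so WexT is active.
Fumarate is present, so LutQ is inactive.
Required activator LutQ is absent, so *rudV* is not transcribed.
So RudV is not produced.
Required activator RudV is absent, so *kulQ* is not transcribed.
So KulQ is not produced.
c-di-GMP is absent, so LutH is active.
CilJ is produced constitutively and is active.
With repressor LutH bound, *nolS* is not transcribed.
So NolS is not produced.
Required activator NolS is absent, so *morL* is not transcribed.
→ *morL* is OFF in A.
Condition B:
cAMP is absent, so PurY is inactive.
Required activator PurY is absent, so *quvF* is not transcribed.
So QuvF is not produced.
Cellobiose is present, so WexT is inactive.
Fumarate is absent, so LutQ is active.
Required activator WexT is absent, so *rudV* is not transcribed.
So RudV is not produced.
Required activator RudV is absent, so *kulQ* is not transcribed.
So KulQ is not produced.
c-di-GMP is present, so LutH is inactive.
CilJ is produced constitutively and is active.
No repressor is bound and CilJ is active, so *nolS* is transcribed.
So NolS is produced and active.
No repressor is bound and NolS is active, so *morL* is transcribed.
→ *morL* is ON in B.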